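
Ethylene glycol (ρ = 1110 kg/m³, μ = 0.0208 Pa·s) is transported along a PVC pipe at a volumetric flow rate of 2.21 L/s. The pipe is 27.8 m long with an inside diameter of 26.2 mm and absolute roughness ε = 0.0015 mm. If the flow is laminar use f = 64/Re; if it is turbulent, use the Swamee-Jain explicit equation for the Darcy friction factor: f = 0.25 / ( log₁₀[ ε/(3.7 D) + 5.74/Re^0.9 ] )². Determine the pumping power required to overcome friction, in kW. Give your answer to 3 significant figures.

Q = 2.21 L/s = 2.21/1000 = 0.00221 m³/s.
Cross-sectional area A = πD²/4 = π(0.0262)²/4 = 0.0005391 m²; mean velocity V = Q/A = 0.00221/0.0005391 = 4.099 m/s.
Reynolds number Re = ρVD/μ = 1110 · 4.099 · 0.0262 / 0.0208 = 5731.
Re > 4000 → turbulent. Relative roughness ε/D = 1.5e-06/0.0262 = 5.73e-05. Swamee-Jain: f = 0.25/(log₁₀[5.73e-05/3.7 + 5.74/5731^0.9])² = 0.25/(log₁₀[1.55e-05 + 0.00238])² = 0.25/(-2.621)² = 0.0364.
Darcy-Weisbach: ΔP = f(L/D)(ρV²/2) = 0.0364·(27.8/0.0262)·(1110·4.099²/2) = 0.0364·1061·9326 = 3.602e+05 Pa.
Pumping power P = QΔP = 0.00221·3.602e+05 = 796.0 W = 0.796 kW.

P ≈ 0.796 kW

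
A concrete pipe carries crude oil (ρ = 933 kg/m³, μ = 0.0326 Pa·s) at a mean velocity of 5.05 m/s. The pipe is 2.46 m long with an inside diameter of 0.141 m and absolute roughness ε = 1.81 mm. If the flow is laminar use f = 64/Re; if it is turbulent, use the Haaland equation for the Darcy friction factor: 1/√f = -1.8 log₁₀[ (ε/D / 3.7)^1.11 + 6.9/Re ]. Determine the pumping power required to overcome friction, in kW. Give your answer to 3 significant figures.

Reynolds number Re = ρVD/μ = 933 · 5.05 · 0.141 / 0.0326 = 2.038e+04.
Re > 4000 → turbulent. Relative roughness ε/D = 0.00181/0.141 = 0.0128. Haaland: 1/√f = -1.8 log₁₀[(0.0128/3.7)^1.11 + 6.9/2.038e+04] = -1.8 log₁₀[0.00186 + 0.000339] = 4.784, so f = 0.0437.
Darcy-Weisbach: ΔP = f(L/D)(ρV²/2) = 0.0437·(2.46/0.141)·(933·5.05²/2) = 0.0437·17.45·1.19e+04 = 9070 Pa.
Q = V·A = 5.05·0.01561 = 0.07885 m³/s.
Pumping power P = QΔP = 0.07885·9070 = 715.2 W = 0.715 kW.

P ≈ 0.715 kW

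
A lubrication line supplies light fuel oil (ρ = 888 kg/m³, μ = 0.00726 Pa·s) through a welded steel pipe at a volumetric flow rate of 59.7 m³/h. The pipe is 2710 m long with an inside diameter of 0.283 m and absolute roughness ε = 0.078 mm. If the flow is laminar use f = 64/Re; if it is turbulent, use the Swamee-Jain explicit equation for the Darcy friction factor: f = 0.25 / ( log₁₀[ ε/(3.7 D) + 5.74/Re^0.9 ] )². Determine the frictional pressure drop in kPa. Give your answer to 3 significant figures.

Q = 59.7 m³/h = 59.7/3600 = 0.01658 m³/s.
Cross-sectional area A = πD²/4 = π(0.283)²/4 = 0.0629 m²; mean velocity V = Q/A = 0.01658/0.0629 = 0.2636 m/s.
Reynolds number Re = ρVD/μ = 888 · 0.2636 · 0.283 / 0.00726 = 9126.
Re > 4000 → turbulent. Relative roughness ε/D = 7.8e-05/0.283 = 0.000276. Swamee-Jain: f = 0.25/(log₁₀[0.000276/3.7 + 5.74/9126^0.9])² = 0.25/(log₁₀[7.45e-05 + 0.00157])² = 0.25/(-2.785)² = 0.03223.
Darcy-Weisbach: ΔP = f(L/D)(ρV²/2) = 0.03223·(2710/0.283)·(888·0.2636²/2) = 0.03223·9576·30.86 = 9524 Pa.
ΔP = 9524 Pa = 9.52 kPa.

ΔP ≈ 9.52 kPa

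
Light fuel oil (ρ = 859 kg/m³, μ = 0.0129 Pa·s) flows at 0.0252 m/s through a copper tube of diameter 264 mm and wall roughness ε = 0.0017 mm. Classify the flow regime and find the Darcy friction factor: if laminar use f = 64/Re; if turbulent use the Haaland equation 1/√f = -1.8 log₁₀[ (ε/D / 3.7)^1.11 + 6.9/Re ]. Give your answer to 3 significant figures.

f ≈ 0.144

Re = ρVD/μ = 859·0.0252·0.264/0.0129 = 443.
Re < 2300 → laminar, so f = 64/Re = 0.1445 (roughness is irrelevant in laminar flow).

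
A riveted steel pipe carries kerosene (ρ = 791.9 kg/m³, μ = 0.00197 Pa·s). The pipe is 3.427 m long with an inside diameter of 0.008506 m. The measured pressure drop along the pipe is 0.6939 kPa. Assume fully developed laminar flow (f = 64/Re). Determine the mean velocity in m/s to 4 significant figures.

V ≈ 0.2324 m/s

For laminar flow, f = 64/Re with Re = ρVD/μ, so Darcy-Weisbach reduces to ΔP = 32μLV/D². Solving for V: V = ΔP·D²/(32μL) = 693.9·(0.008506)²/(32·0.00197·3.427) = 0.2324 m/s.
Check: Re = ρVD/μ = 791.9·0.2324·0.008506/0.00197 = 794.6 < 2300, so the laminar assumption holds.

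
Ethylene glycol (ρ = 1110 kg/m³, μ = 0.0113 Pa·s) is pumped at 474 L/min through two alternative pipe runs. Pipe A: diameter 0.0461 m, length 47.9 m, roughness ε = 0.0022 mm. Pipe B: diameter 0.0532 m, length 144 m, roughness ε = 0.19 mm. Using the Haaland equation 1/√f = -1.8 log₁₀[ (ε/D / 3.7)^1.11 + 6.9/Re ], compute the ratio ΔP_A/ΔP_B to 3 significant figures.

Pipe A: V = Q/A = 0.0079/0.001669 = 4.733 m/s; Re = 2.143e+04; ε/D = 4.77e-05; Haaland → f = 0.02538; ΔP_A = f(L/D)(ρV²/2) = 3.279e+05 Pa.
Pipe B: V = Q/A = 0.0079/0.002223 = 3.554 m/s; Re = 1.857e+04; ε/D = 0.00357; Haaland → f = 0.03242; ΔP_B = f(L/D)(ρV²/2) = 6.151e+05 Pa.
ΔP_A/ΔP_B = 3.279e+05/6.151e+05 = 0.533.

ΔP_A/ΔP_B ≈ 0.533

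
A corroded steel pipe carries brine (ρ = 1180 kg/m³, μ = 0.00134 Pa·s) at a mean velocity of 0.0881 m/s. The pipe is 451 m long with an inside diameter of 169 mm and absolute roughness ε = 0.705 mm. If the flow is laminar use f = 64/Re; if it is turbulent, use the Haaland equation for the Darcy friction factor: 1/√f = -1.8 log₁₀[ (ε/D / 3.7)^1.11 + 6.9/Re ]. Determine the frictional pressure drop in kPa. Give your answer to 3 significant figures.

Reynolds number Re = ρVD/μ = 1180 · 0.0881 · 0.169 / 0.00134 = 1.311e+04.
Re > 4000 → turbulent. Relative roughness ε/D = 0.000705/0.169 = 0.00417. Haaland: 1/√f = -1.8 log₁₀[(0.00417/3.7)^1.11 + 6.9/1.311e+04] = -1.8 log₁₀[0.000534 + 0.000526] = 5.354, so f = 0.03489.
Darcy-Weisbach: ΔP = f(L/D)(ρV²/2) = 0.03489·(451/0.169)·(1180·0.0881²/2) = 0.03489·2669·4.579 = 426.3 Pa.
ΔP = 426.3 Pa = 0.426 kPa.

ΔP ≈ 0.426 kPa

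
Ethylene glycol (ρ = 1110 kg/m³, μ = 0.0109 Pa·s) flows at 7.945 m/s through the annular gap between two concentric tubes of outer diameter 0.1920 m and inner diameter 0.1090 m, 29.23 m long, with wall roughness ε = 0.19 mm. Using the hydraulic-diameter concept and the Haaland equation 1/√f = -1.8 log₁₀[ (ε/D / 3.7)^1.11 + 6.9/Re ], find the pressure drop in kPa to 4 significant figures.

Hydraulic diameter D_h = 4A/P = D_o - D_i = 0.192 - 0.109 = 0.083 m.
Re = ρVD_h/μ = 1110·7.945·0.083/0.0109 = 6.715e+04.
ε/D_h = 0.00019/0.083 = 0.00229; Haaland gives 1/√f = -1.8 log₁₀[0.000274+0.000103] = 6.162, so f = 0.02634.
ΔP = f(L/D_h)(ρV²/2) = 0.02634·29.23/0.083·3.503e+04 = 3.249e+05 Pa.
ΔP = 324.9 kPa.

ΔP ≈ 324.9 kPa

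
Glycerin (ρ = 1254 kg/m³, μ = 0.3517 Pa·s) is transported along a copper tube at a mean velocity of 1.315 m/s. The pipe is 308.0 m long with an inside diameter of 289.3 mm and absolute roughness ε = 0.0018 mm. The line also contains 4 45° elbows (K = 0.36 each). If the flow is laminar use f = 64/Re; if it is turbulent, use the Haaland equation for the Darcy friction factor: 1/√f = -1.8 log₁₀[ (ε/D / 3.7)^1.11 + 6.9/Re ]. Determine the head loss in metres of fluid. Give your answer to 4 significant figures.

Reynolds number Re = ρVD/μ = 1254 · 1.315 · 0.2893 / 0.352 = 1356.
Re < 2300 → laminar flow, so f = 64/Re = 64/1356 = 0.04718 (the turbulent correlation is not needed).
Total minor-loss coefficient ΣK = 4·0.36 = 1.44.
ΔP = [f·L/D + ΣK]·(ρV²/2) = [0.04718·308/0.2893 + 1.44]·(1254·1.315²/2) = [50.23 + 1.44]·1084 = 5.602e+04 Pa.
Head loss h_f = ΔP/(ρg) = 5.602e+04/(1254·9.81) = 4.554 m.

h_f ≈ 4.554 m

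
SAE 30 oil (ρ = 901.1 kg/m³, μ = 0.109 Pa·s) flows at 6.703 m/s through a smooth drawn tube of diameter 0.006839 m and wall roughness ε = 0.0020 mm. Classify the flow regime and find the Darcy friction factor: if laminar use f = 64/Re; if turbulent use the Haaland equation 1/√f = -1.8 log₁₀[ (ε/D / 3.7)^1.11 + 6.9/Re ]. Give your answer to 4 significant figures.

f ≈ 0.1689

Re = ρVD/μ = 901.1·6.703·0.006839/0.109 = 379.
Re < 2300 → laminar, so f = 64/Re = 0.1689 (roughness is irrelevant in laminar flow).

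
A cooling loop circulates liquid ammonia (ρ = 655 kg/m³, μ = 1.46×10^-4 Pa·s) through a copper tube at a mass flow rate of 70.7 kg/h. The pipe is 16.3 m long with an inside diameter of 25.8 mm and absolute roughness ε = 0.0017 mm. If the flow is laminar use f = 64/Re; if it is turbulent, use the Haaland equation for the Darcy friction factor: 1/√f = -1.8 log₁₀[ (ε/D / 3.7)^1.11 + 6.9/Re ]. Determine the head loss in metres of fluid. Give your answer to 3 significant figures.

h_f ≈ 0.00368 m

ṁ = 70.7 kg/h = 70.7/3600 = 0.01964 kg/s.
A = πD²/4 = π(0.0258)²/4 = 0.0005228 m²; mean velocity V = ṁ/(ρA) = 0.01964/(655 · 0.0005228) = 0.05735 m/s.
Reynolds number Re = ρVD/μ = 655 · 0.05735 · 0.0258 / 0.000146 = 6638.
Re > 4000 → turbulent. Relative roughness ε/D = 1.7e-06/0.0258 = 6.59e-05. Haaland: 1/√f = -1.8 log₁₀[(6.59e-05/3.7)^1.11 + 6.9/6638] = -1.8 log₁₀[5.35e-06 + 0.00104] = 5.366, so f = 0.03473.
Darcy-Weisbach: ΔP = f(L/D)(ρV²/2) = 0.03473·(16.3/0.0258)·(655·0.05735²/2) = 0.03473·631.8·1.077 = 23.64 Pa.
Head loss h_f = ΔP/(ρg) = 23.64/(655·9.81) = 0.00368 m.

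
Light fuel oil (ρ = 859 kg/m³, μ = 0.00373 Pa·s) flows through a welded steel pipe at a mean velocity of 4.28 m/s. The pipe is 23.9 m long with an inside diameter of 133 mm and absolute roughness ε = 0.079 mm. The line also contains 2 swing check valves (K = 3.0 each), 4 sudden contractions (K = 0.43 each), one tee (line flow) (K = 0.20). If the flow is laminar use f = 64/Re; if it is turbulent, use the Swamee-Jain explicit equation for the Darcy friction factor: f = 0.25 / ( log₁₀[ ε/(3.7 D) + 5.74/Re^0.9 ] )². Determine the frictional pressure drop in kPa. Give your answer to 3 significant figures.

ΔP ≈ 90.9 kPa

Reynolds number Re = ρVD/μ = 859 · 4.28 · 0.133 / 0.00373 = 1.311e+05.
Re > 4000 → turbulent. Relative roughness ε/D = 7.9e-05/0.133 = 0.000594. Swamee-Jain: f = 0.25/(log₁₀[0.000594/3.7 + 5.74/1.311e+05^0.9])² = 0.25/(log₁₀[0.000161 + 0.000142])² = 0.25/(-3.519)² = 0.02019.
Total minor-loss coefficient ΣK = 2·3 + 4·0.43 + 1·0.2 = 7.92.
ΔP = [f·L/D + ΣK]·(ρV²/2) = [0.02019·23.9/0.133 + 7.92]·(859·4.28²/2) = [3.628 + 7.92]·7868 = 9.086e+04 Pa.
ΔP = 9.086e+04 Pa = 90.9 kPa.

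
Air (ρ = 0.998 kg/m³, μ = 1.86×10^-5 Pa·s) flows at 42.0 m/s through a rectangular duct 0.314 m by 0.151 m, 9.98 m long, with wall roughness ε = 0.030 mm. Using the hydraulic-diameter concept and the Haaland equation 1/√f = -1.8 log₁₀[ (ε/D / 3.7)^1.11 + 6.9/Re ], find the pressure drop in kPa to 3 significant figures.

ΔP ≈ 0.642 kPa

Hydraulic diameter D_h = 4A/P = 4·(0.314·0.151)/(2·(0.314+0.151)) = 0.1897/0.93 = 0.2039 m.
Re = ρVD_h/μ = 0.998·42·0.2039/1.86e-05 = 4.596e+05.
ε/D_h = 3e-05/0.2039 = 0.000147; Haaland gives 1/√f = -1.8 log₁₀[1.3e-05+1.5e-05] = 8.194, so f = 0.0149.
ΔP = f(L/D_h)(ρV²/2) = 0.0149·9.98/0.2039·880.2 = 641.7 Pa.
ΔP = 0.642 kPa.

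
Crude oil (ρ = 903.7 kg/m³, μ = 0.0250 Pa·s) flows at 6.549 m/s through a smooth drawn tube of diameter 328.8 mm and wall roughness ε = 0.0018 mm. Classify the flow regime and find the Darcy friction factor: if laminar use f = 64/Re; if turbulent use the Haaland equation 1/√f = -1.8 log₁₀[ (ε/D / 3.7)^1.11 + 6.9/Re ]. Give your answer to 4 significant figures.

f ≈ 0.01881

Re = ρVD/μ = 903.7·6.549·0.3288/0.025 = 7.784e+04.
Re > 4000 → turbulent. ε/D = 1.8e-06/0.3288 = 5.47e-06; Haaland: 1/√f = -1.8 log₁₀[3.38e-07 + 8.86e-05] = 7.291, so f = 0.01881.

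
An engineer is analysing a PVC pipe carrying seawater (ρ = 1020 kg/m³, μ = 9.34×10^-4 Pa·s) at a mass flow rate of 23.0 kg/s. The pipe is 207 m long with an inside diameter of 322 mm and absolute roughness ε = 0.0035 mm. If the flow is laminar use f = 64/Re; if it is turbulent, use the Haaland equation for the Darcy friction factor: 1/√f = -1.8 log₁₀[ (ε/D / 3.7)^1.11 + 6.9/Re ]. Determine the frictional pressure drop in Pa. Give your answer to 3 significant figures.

A = πD²/4 = π(0.322)²/4 = 0.08143 m²; mean velocity V = ṁ/(ρA) = 23/(1020 · 0.08143) = 0.2769 m/s.
Reynolds number Re = ρVD/μ = 1020 · 0.2769 · 0.322 / 0.000934 = 9.737e+04.
Re > 4000 → turbulent. Relative roughness ε/D = 3.5e-06/0.322 = 1.09e-05. Haaland: 1/√f = -1.8 log₁₀[(1.09e-05/3.7)^1.11 + 6.9/9.737e+04] = -1.8 log₁₀[7.24e-07 + 7.09e-05] = 7.461, so f = 0.01796.
Darcy-Weisbach: ΔP = f(L/D)(ρV²/2) = 0.01796·(207/0.322)·(1020·0.2769²/2) = 0.01796·642.9·39.1 = 451.6 Pa.

ΔP ≈ 452 Pa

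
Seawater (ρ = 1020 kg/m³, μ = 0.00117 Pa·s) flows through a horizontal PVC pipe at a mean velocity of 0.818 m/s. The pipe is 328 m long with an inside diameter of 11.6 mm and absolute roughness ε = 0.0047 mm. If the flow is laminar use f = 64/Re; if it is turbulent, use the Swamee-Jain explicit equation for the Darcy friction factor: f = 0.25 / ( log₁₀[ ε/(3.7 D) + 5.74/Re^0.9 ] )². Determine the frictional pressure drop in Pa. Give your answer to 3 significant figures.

Reynolds number Re = ρVD/μ = 1020 · 0.818 · 0.0116 / 0.00117 = 8272.
Re > 4000 → turbulent. Relative roughness ε/D = 4.7e-06/0.0116 = 0.000405. Swamee-Jain: f = 0.25/(log₁₀[0.000405/3.7 + 5.74/8272^0.9])² = 0.25/(log₁₀[0.00011 + 0.00171])² = 0.25/(-2.74)² = 0.0333.
Darcy-Weisbach: ΔP = f(L/D)(ρV²/2) = 0.0333·(328/0.0116)·(1020·0.818²/2) = 0.0333·2.828e+04·341.3 = 3.213e+05 Pa.

ΔP ≈ 321000 Pa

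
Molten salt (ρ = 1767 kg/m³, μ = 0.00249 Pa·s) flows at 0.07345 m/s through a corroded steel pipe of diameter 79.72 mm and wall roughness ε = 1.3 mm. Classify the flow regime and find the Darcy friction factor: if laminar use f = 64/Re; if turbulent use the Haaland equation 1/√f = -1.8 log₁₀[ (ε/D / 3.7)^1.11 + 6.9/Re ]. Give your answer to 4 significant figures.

Re = ρVD/μ = 1767·0.07345·0.07972/0.00249 = 4155.
Re > 4000 → turbulent. ε/D = 0.0013/0.07972 = 0.0163; Haaland: 1/√f = -1.8 log₁₀[0.00243 + 0.00166] = 4.299, so f = 0.0541.

f ≈ 0.05410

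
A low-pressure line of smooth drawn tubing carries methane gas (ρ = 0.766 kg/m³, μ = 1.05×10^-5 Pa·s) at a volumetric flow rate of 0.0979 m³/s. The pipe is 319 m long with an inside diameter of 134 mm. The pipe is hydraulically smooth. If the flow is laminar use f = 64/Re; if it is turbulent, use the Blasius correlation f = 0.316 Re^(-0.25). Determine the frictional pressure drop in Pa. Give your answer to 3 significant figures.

Cross-sectional area A = πD²/4 = π(0.134)²/4 = 0.0141 m²; mean velocity V = Q/A = 0.0979/0.0141 = 6.942 m/s.
Reynolds number Re = ρVD/μ = 0.766 · 6.942 · 0.134 / 1.05e-05 = 6.786e+04.
Re > 4000 → turbulent. Smooth-pipe (Blasius): f = 0.316 Re^(-0.25) = 0.316/(6.786e+04)^0.25 = 0.01958.
Darcy-Weisbach: ΔP = f(L/D)(ρV²/2) = 0.01958·(319/0.134)·(0.766·6.942²/2) = 0.01958·2381·18.46 = 860.3 Pa.

ΔP ≈ 860 Pa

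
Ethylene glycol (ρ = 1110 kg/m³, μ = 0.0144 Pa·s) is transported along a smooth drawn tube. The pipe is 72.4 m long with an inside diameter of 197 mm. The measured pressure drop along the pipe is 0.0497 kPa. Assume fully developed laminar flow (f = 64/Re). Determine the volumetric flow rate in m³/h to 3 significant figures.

Q ≈ 6.34 m³/h

For laminar flow, f = 64/Re with Re = ρVD/μ, so Darcy-Weisbach reduces to ΔP = 32μLV/D². Solving for V: V = ΔP·D²/(32μL) = 49.7·(0.197)²/(32·0.0144·72.4) = 0.05781 m/s.
Check: Re = ρVD/μ = 1110·0.05781·0.197/0.0144 = 877.9 < 2300, so the laminar assumption holds.
Q = V·A = 0.05781·(π/4·0.197²) = 0.001762 m³/s = 6.34 m³/h.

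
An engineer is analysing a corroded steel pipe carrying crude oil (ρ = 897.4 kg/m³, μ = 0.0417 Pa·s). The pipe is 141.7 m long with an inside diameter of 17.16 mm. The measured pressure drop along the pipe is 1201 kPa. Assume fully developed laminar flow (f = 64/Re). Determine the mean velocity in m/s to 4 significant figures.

For laminar flow, f = 64/Re with Re = ρVD/μ, so Darcy-Weisbach reduces to ΔP = 32μLV/D². Solving for V: V = ΔP·D²/(32μL) = 1.201e+06·(0.01716)²/(32·0.0417·141.7) = 1.87 m/s.
Check: Re = ρVD/μ = 897.4·1.87·0.01716/0.0417 = 690.7 < 2300, so the laminar assumption holds.

V ≈ 1.870 m/s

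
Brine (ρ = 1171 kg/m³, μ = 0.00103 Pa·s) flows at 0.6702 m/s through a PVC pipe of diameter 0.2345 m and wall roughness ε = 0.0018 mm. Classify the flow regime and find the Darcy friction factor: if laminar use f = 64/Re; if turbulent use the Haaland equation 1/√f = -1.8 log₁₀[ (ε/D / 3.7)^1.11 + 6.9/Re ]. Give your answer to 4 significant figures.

Re = ρVD/μ = 1171·0.6702·0.2345/0.00103 = 1.787e+05.
Re > 4000 → turbulent. ε/D = 1.8e-06/0.2345 = 7.68e-06; Haaland: 1/√f = -1.8 log₁₀[4.92e-07 + 3.86e-05] = 7.934, so f = 0.01589.

f ≈ 0.01589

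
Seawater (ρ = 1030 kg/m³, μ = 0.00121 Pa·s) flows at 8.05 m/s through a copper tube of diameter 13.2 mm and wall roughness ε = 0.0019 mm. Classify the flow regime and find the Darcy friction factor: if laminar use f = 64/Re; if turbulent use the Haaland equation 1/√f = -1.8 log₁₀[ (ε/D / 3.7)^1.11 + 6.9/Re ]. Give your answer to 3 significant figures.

f ≈ 0.0188

Re = ρVD/μ = 1030·8.05·0.0132/0.00121 = 9.045e+04.
Re > 4000 → turbulent. ε/D = 1.9e-06/0.0132 = 0.000144; Haaland: 1/√f = -1.8 log₁₀[1.27e-05 + 7.63e-05] = 7.291, so f = 0.01881.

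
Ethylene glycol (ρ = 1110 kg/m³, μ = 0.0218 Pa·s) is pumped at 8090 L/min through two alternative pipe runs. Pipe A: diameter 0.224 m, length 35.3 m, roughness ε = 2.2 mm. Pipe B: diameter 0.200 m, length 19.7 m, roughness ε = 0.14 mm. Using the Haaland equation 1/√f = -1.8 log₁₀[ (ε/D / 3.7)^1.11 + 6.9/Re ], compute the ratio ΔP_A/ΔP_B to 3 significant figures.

ΔP_A/ΔP_B ≈ 1.71

Pipe A: V = Q/A = 0.1348/0.03941 = 3.421 m/s; Re = 3.902e+04; ε/D = 0.00982; Haaland → f = 0.03917; ΔP_A = f(L/D)(ρV²/2) = 4.01e+04 Pa.
Pipe B: V = Q/A = 0.1348/0.03142 = 4.292 m/s; Re = 4.371e+04; ε/D = 0.0007; Haaland → f = 0.02335; ΔP_B = f(L/D)(ρV²/2) = 2.352e+04 Pa.
ΔP_A/ΔP_B = 4.01e+04/2.352e+04 = 1.71.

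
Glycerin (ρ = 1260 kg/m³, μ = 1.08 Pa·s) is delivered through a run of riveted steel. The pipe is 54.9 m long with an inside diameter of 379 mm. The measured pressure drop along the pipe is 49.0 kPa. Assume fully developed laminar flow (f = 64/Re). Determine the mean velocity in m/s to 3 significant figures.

For laminar flow, f = 64/Re with Re = ρVD/μ, so Darcy-Weisbach reduces to ΔP = 32μLV/D². Solving for V: V = ΔP·D²/(32μL) = 4.9e+04·(0.379)²/(32·1.08·54.9) = 3.71 m/s.
Check: Re = ρVD/μ = 1260·3.71·0.379/1.08 = 1640 < 2300, so the laminar assumption holds.

V ≈ 3.71 m/s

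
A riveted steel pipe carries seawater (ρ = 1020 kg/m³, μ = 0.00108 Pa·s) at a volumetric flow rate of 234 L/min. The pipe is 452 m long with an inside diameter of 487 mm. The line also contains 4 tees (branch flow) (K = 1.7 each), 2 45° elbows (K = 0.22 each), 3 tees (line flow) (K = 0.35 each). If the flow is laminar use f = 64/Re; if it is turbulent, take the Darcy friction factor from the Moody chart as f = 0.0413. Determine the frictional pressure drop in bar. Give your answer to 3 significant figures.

ΔP ≈ 1.04×10^-4 bar

Q = 234 L/min = 234/60000 = 0.0039 m³/s.
Cross-sectional area A = πD²/4 = π(0.487)²/4 = 0.1863 m²; mean velocity V = Q/A = 0.0039/0.1863 = 0.02094 m/s.
Reynolds number Re = ρVD/μ = 1020 · 0.02094 · 0.487 / 0.00108 = 9630.
Re > 4000 → turbulent; use the Moody-chart value f = 0.0413.
Total minor-loss coefficient ΣK = 4·1.7 + 2·0.22 + 3·0.35 = 8.29.
ΔP = [f·L/D + ΣK]·(ρV²/2) = [0.0413·452/0.487 + 8.29]·(1020·0.02094²/2) = [38.33 + 8.29]·0.2236 = 10.42 Pa.
ΔP = 10.42 Pa = 1.04×10^-4 bar.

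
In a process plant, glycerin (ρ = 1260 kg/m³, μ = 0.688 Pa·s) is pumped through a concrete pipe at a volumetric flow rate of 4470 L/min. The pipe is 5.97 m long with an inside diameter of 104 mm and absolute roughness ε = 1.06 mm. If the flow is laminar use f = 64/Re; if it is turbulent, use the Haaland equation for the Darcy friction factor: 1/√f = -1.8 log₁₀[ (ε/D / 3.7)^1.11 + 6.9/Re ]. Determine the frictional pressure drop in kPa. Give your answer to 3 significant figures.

Q = 4470 L/min = 4470/60000 = 0.0745 m³/s.
Cross-sectional area A = πD²/4 = π(0.104)²/4 = 0.008495 m²; mean velocity V = Q/A = 0.0745/0.008495 = 8.77 m/s.
Reynolds number Re = ρVD/μ = 1260 · 8.77 · 0.104 / 0.688 = 1670.
Re < 2300 → laminar flow, so f = 64/Re = 64/1670 = 0.03831 (the turbulent correlation is not needed).
Darcy-Weisbach: ΔP = f(L/D)(ρV²/2) = 0.03831·(5.97/0.104)·(1260·8.77²/2) = 0.03831·57.4·4.846e+04 = 1.066e+05 Pa.
ΔP = 1.066e+05 Pa = 107 kPa.

ΔP ≈ 107 kPa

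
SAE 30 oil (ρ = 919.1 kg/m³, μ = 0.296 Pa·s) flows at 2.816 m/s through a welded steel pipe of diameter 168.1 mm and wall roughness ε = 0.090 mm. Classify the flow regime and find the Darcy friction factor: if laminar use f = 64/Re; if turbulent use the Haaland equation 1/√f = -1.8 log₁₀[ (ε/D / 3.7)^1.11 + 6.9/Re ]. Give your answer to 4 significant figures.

Re = ρVD/μ = 919.1·2.816·0.1681/0.296 = 1470.
Re < 2300 → laminar, so f = 64/Re = 0.04354 (roughness is irrelevant in laminar flow).

f ≈ 0.04354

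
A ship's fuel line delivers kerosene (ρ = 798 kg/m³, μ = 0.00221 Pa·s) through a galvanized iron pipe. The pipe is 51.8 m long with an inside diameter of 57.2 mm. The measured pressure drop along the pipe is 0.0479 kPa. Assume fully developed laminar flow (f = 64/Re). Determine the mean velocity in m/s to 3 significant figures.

V ≈ 0.0428 m/s

For laminar flow, f = 64/Re with Re = ρVD/μ, so Darcy-Weisbach reduces to ΔP = 32μLV/D². Solving for V: V = ΔP·D²/(32μL) = 47.9·(0.0572)²/(32·0.00221·51.8) = 0.04278 m/s.
Check: Re = ρVD/μ = 798·0.04278·0.0572/0.00221 = 883.6 < 2300, so the laminar assumption holds.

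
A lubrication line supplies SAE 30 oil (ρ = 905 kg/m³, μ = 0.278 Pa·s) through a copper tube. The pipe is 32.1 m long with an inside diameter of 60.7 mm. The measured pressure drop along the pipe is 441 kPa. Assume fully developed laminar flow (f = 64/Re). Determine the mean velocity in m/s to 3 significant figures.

V ≈ 5.69 m/s

For laminar flow, f = 64/Re with Re = ρVD/μ, so Darcy-Weisbach reduces to ΔP = 32μLV/D². Solving for V: V = ΔP·D²/(32μL) = 4.41e+05·(0.0607)²/(32·0.278·32.1) = 5.69 m/s.
Check: Re = ρVD/μ = 905·5.69·0.0607/0.278 = 1124 < 2300, so the laminar assumption holds.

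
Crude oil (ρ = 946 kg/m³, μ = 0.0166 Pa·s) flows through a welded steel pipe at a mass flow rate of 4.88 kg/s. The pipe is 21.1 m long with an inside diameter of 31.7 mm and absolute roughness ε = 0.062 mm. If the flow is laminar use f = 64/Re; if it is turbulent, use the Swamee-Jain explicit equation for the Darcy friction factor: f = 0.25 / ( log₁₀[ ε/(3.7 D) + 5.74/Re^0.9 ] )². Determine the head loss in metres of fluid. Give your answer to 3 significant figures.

h_f ≈ 47.8 m

A = πD²/4 = π(0.0317)²/4 = 0.0007892 m²; mean velocity V = ṁ/(ρA) = 4.88/(946 · 0.0007892) = 6.536 m/s.
Reynolds number Re = ρVD/μ = 946 · 6.536 · 0.0317 / 0.0166 = 1.181e+04.
Re > 4000 → turbulent. Relative roughness ε/D = 6.2e-05/0.0317 = 0.00196. Swamee-Jain: f = 0.25/(log₁₀[0.00196/3.7 + 5.74/1.181e+04^0.9])² = 0.25/(log₁₀[0.000529 + 0.00124])² = 0.25/(-2.752)² = 0.03301.
Darcy-Weisbach: ΔP = f(L/D)(ρV²/2) = 0.03301·(21.1/0.0317)·(946·6.536²/2) = 0.03301·665.6·2.021e+04 = 4.44e+05 Pa.
Head loss h_f = ΔP/(ρg) = 4.44e+05/(946·9.81) = 47.8 m.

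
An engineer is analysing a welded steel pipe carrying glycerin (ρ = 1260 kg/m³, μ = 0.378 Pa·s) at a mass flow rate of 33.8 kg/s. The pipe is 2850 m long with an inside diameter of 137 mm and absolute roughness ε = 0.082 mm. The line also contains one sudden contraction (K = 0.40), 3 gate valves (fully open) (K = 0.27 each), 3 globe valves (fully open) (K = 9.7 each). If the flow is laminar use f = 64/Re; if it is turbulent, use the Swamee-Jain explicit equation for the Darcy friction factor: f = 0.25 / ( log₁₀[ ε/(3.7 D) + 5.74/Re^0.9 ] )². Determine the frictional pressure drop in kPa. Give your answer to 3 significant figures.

A = πD²/4 = π(0.137)²/4 = 0.01474 m²; mean velocity V = ṁ/(ρA) = 33.8/(1260 · 0.01474) = 1.82 m/s.
Reynolds number Re = ρVD/μ = 1260 · 1.82 · 0.137 / 0.378 = 831.
Re < 2300 → laminar flow, so f = 64/Re = 64/831 = 0.07701 (the turbulent correlation is not needed).
Total minor-loss coefficient ΣK = 1·0.4 + 3·0.27 + 3·9.7 = 30.3.
ΔP = [f·L/D + ΣK]·(ρV²/2) = [0.07701·2850/0.137 + 30.3]·(1260·1.82²/2) = [1602 + 30.3]·2086 = 3.406e+06 Pa.
ΔP = 3.406e+06 Pa = 3410 kPa.

ΔP ≈ 3410 kPa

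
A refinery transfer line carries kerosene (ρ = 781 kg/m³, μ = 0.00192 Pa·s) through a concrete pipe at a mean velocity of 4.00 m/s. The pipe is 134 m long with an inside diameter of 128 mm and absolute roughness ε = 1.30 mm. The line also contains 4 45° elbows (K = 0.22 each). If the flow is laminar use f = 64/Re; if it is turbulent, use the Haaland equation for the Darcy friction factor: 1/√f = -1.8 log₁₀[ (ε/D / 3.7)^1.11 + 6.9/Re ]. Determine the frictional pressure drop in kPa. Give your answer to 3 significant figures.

Reynolds number Re = ρVD/μ = 781 · 4 · 0.128 / 0.00192 = 2.083e+05.
Re > 4000 → turbulent. Relative roughness ε/D = 0.0013/0.128 = 0.0102. Haaland: 1/√f = -1.8 log₁₀[(0.0102/3.7)^1.11 + 6.9/2.083e+05] = -1.8 log₁₀[0.00143 + 3.31e-05] = 5.1, so f = 0.03845.
Total minor-loss coefficient ΣK = 4·0.22 = 0.88.
ΔP = [f·L/D + ΣK]·(ρV²/2) = [0.03845·134/0.128 + 0.88]·(781·4²/2) = [40.25 + 0.88]·6248 = 2.57e+05 Pa.
ΔP = 2.57e+05 Pa = 257 kPa.

ΔP ≈ 257 kPa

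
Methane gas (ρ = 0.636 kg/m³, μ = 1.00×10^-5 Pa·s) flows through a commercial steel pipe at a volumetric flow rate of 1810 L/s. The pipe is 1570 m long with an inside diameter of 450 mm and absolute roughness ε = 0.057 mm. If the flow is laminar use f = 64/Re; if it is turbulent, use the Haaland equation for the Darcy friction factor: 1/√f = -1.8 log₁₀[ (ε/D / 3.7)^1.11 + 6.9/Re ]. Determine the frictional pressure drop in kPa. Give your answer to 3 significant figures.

ΔP ≈ 2.20 kPa

Q = 1810 L/s = 1810/1000 = 1.81 m³/s.
Cross-sectional area A = πD²/4 = π(0.45)²/4 = 0.159 m²; mean velocity V = Q/A = 1.81/0.159 = 11.38 m/s.
Reynolds number Re = ρVD/μ = 0.636 · 11.38 · 0.45 / 1e-05 = 3.257e+05.
Re > 4000 → turbulent. Relative roughness ε/D = 5.7e-05/0.45 = 0.000127. Haaland: 1/√f = -1.8 log₁₀[(0.000127/3.7)^1.11 + 6.9/3.257e+05] = -1.8 log₁₀[1.1e-05 + 2.12e-05] = 8.085, so f = 0.0153.
Darcy-Weisbach: ΔP = f(L/D)(ρV²/2) = 0.0153·(1570/0.45)·(0.636·11.38²/2) = 0.0153·3489·41.19 = 2198 Pa.
ΔP = 2198 Pa = 2.20 kPa.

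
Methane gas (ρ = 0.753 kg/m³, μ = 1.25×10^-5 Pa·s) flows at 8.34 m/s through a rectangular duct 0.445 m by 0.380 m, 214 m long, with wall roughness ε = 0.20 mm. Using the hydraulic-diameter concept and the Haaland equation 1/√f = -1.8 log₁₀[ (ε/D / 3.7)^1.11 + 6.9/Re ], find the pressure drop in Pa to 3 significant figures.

ΔP ≈ 253 Pa

Hydraulic diameter D_h = 4A/P = 4·(0.445·0.38)/(2·(0.445+0.38)) = 0.6764/1.65 = 0.4099 m.
Re = ρVD_h/μ = 0.753·8.34·0.4099/1.25e-05 = 2.06e+05.
ε/D_h = 0.0002/0.4099 = 0.000488; Haaland gives 1/√f = -1.8 log₁₀[4.94e-05+3.35e-05] = 7.347, so f = 0.01853.
ΔP = f(L/D_h)(ρV²/2) = 0.01853·214/0.4099·26.19 = 253.3 Pa.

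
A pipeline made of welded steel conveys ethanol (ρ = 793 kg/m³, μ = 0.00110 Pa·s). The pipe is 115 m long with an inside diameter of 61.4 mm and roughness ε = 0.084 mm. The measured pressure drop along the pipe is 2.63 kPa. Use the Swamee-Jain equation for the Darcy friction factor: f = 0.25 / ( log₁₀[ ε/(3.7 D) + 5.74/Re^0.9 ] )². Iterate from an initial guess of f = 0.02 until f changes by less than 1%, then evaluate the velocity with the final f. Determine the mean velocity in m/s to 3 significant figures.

V ≈ 0.341 m/s

Rearranging Darcy-Weisbach: V = √(2·ΔP·D/(f·L·ρ)). With ε/D = 8.4e-05/0.0614 = 0.00137, iterate starting from f = 0.02:
  f = 0.02 → V = √(2·2630·0.0614/(0.02·115·793)) = 0.4208 m/s; Re = ρVD/μ = 1.863e+04; f → 0.02926
  f = 0.02926 → V = 0.3479 m/s; Re = 1.54e+04; f → 0.03034
  f = 0.03034 → V = 0.3417 m/s; Re = 1.512e+04; f → 0.03045
Converged (Δf/f < 1%). With the final f = 0.03045: V = √(2·2630·0.0614/(0.03045·115·793)) = 0.341 m/s.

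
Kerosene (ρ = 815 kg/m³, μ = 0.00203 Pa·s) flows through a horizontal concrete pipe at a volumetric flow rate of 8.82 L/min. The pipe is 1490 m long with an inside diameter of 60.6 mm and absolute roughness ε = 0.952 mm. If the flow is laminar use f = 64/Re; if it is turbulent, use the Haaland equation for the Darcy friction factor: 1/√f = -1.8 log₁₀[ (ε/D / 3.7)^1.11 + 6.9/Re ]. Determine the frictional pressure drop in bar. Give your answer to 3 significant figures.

Q = 8.82 L/min = 8.82/60000 = 0.000147 m³/s.
Cross-sectional area A = πD²/4 = π(0.0606)²/4 = 0.002884 m²; mean velocity V = Q/A = 0.000147/0.002884 = 0.05097 m/s.
Reynolds number Re = ρVD/μ = 815 · 0.05097 · 0.0606 / 0.00203 = 1240.
Re < 2300 → laminar flow, so f = 64/Re = 64/1240 = 0.05161 (the turbulent correlation is not needed).
Darcy-Weisbach: ΔP = f(L/D)(ρV²/2) = 0.05161·(1490/0.0606)·(815·0.05097²/2) = 0.05161·2.459e+04·1.059 = 1343 Pa.
ΔP = 1343 Pa = 0.0134 bar.

ΔP ≈ 0.0134 bar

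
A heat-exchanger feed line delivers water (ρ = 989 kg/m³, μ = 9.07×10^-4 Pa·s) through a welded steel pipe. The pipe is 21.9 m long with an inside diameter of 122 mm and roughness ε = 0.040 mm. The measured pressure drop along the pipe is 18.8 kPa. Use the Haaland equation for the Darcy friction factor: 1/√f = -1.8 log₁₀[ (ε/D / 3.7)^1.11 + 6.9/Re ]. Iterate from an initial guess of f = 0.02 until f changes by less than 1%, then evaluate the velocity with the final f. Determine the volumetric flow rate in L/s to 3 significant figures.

Rearranging Darcy-Weisbach: V = √(2·ΔP·D/(f·L·ρ)). With ε/D = 4e-05/0.122 = 0.000328, iterate starting from f = 0.02:
  f = 0.02 → V = √(2·1.88e+04·0.122/(0.02·21.9·989)) = 3.254 m/s; Re = ρVD/μ = 4.329e+05; f → 0.01653
  f = 0.01653 → V = 3.58 m/s; Re = 4.762e+05; f → 0.01642
Converged (Δf/f < 1%). With the final f = 0.01642: V = √(2·1.88e+04·0.122/(0.01642·21.9·989)) = 3.591 m/s.
Q = V·A = 3.591·(π/4·0.122²) = 0.04198 m³/s = 42.0 L/s.

Q ≈ 42.0 L/s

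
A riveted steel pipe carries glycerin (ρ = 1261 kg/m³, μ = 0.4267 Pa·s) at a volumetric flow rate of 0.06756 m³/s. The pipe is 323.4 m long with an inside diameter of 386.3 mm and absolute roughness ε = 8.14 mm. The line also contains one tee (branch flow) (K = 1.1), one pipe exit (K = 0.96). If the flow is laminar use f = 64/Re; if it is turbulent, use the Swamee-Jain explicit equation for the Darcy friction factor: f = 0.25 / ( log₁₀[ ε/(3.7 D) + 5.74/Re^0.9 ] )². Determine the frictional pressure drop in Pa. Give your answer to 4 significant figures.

ΔP ≈ 17490 Pa

Cross-sectional area A = πD²/4 = π(0.3863)²/4 = 0.1172 m²; mean velocity V = Q/A = 0.06756/0.1172 = 0.5764 m/s.
Reynolds number Re = ρVD/μ = 1261 · 0.5764 · 0.3863 / 0.427 = 658.1.
Re < 2300 → laminar flow, so f = 64/Re = 64/658.1 = 0.09726 (the turbulent correlation is not needed).
Total minor-loss coefficient ΣK = 1·1.1 + 1·0.96 = 2.06.
ΔP = [f·L/D + ΣK]·(ρV²/2) = [0.09726·323.4/0.3863 + 2.06]·(1261·0.5764²/2) = [81.42 + 2.06]·209.5 = 1.749e+04 Pa.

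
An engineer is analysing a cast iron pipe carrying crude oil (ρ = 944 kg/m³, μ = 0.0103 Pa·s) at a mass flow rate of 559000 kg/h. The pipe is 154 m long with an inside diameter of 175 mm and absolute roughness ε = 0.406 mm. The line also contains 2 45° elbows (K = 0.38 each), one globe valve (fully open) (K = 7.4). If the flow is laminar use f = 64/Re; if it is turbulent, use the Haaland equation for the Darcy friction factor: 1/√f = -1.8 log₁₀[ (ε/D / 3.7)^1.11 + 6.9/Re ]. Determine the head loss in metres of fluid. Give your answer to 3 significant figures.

ṁ = 559000 kg/h = 559000/3600 = 155.3 kg/s.
A = πD²/4 = π(0.175)²/4 = 0.02405 m²; mean velocity V = ṁ/(ρA) = 155.3/(944 · 0.02405) = 6.839 m/s.
Reynolds number Re = ρVD/μ = 944 · 6.839 · 0.175 / 0.0103 = 1.097e+05.
Re > 4000 → turbulent. Relative roughness ε/D = 0.000406/0.175 = 0.00232. Haaland: 1/√f = -1.8 log₁₀[(0.00232/3.7)^1.11 + 6.9/1.097e+05] = -1.8 log₁₀[0.000279 + 6.29e-05] = 6.24, so f = 0.02568.
Total minor-loss coefficient ΣK = 2·0.38 + 1·7.4 = 8.16.
ΔP = [f·L/D + ΣK]·(ρV²/2) = [0.02568·154/0.175 + 8.16]·(944·6.839²/2) = [22.6 + 8.16]·2.207e+04 = 6.79e+05 Pa.
Head loss h_f = ΔP/(ρg) = 6.79e+05/(944·9.81) = 73.3 m.

h_f ≈ 73.3 m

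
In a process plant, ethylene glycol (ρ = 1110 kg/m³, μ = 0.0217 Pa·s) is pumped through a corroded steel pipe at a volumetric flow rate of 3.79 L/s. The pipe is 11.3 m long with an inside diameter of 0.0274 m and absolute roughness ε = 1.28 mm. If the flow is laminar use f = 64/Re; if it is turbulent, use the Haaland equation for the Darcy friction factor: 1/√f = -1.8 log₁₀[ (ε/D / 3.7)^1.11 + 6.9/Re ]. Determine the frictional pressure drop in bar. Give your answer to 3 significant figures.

Q = 3.79 L/s = 3.79/1000 = 0.00379 m³/s.
Cross-sectional area A = πD²/4 = π(0.0274)²/4 = 0.0005896 m²; mean velocity V = Q/A = 0.00379/0.0005896 = 6.428 m/s.
Reynolds number Re = ρVD/μ = 1110 · 6.428 · 0.0274 / 0.0217 = 9009.
Re > 4000 → turbulent. Relative roughness ε/D = 0.00128/0.0274 = 0.0467. Haaland: 1/√f = -1.8 log₁₀[(0.0467/3.7)^1.11 + 6.9/9009] = -1.8 log₁₀[0.00781 + 0.000766] = 3.721, so f = 0.07224.
Darcy-Weisbach: ΔP = f(L/D)(ρV²/2) = 0.07224·(11.3/0.0274)·(1110·6.428²/2) = 0.07224·412.4·2.293e+04 = 6.831e+05 Pa.
ΔP = 6.831e+05 Pa = 6.83 bar.

ΔP ≈ 6.83 bar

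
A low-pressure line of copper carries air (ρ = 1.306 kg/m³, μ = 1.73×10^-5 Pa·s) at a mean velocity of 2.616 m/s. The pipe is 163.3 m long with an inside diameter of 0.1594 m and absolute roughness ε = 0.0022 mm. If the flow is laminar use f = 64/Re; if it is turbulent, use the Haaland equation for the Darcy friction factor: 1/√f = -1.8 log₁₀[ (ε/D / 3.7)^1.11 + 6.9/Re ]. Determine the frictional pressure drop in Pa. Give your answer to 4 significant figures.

Reynolds number Re = ρVD/μ = 1.306 · 2.616 · 0.1594 / 1.73e-05 = 3.148e+04.
Re > 4000 → turbulent. Relative roughness ε/D = 2.2e-06/0.1594 = 1.38e-05. Haaland: 1/√f = -1.8 log₁₀[(1.38e-05/3.7)^1.11 + 6.9/3.148e+04] = -1.8 log₁₀[9.43e-07 + 0.000219] = 6.583, so f = 0.02307.
Darcy-Weisbach: ΔP = f(L/D)(ρV²/2) = 0.02307·(163.3/0.1594)·(1.306·2.616²/2) = 0.02307·1024·4.469 = 105.6 Pa.

ΔP ≈ 105.6 Pa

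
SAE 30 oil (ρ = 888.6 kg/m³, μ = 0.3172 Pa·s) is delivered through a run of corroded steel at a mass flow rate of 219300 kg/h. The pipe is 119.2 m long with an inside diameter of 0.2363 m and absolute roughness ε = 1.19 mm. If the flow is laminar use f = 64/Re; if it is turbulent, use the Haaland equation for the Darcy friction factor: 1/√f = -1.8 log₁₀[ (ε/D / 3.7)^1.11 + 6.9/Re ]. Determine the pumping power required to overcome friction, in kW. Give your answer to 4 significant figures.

P ≈ 2.322 kW

ṁ = 219300 kg/h = 219300/3600 = 60.92 kg/s.
A = πD²/4 = π(0.2363)²/4 = 0.04385 m²; mean velocity V = ṁ/(ρA) = 60.92/(888.6 · 0.04385) = 1.563 m/s.
Reynolds number Re = ρVD/μ = 888.6 · 1.563 · 0.2363 / 0.317 = 1035.
Re < 2300 → laminar flow, so f = 64/Re = 64/1035 = 0.06185 (the turbulent correlation is not needed).
Darcy-Weisbach: ΔP = f(L/D)(ρV²/2) = 0.06185·(119.2/0.2363)·(888.6·1.563²/2) = 0.06185·504.4·1086 = 3.387e+04 Pa.
Q = ṁ/ρ = 60.92/888.6 = 0.06855 m³/s.
Pumping power P = QΔP = 0.06855·3.387e+04 = 2322.1 W = 2.322 kW.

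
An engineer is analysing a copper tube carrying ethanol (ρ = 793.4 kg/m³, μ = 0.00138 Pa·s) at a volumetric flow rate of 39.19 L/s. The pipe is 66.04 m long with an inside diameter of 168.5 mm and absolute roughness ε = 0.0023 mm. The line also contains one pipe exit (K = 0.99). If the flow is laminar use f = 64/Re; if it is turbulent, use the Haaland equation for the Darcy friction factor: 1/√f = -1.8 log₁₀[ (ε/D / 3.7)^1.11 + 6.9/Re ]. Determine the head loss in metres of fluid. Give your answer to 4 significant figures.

Q = 39.19 L/s = 39.19/1000 = 0.03919 m³/s.
Cross-sectional area A = πD²/4 = π(0.1685)²/4 = 0.0223 m²; mean velocity V = Q/A = 0.03919/0.0223 = 1.757 m/s.
Reynolds number Re = ρVD/μ = 793.4 · 1.757 · 0.1685 / 0.00138 = 1.703e+05.
Re > 4000 → turbulent. Relative roughness ε/D = 2.3e-06/0.1685 = 1.36e-05. Haaland: 1/√f = -1.8 log₁₀[(1.36e-05/3.7)^1.11 + 6.9/1.703e+05] = -1.8 log₁₀[9.32e-07 + 4.05e-05] = 7.888, so f = 0.01607.
Total minor-loss coefficient ΣK = 1·0.99 = 0.99.
ΔP = [f·L/D + ΣK]·(ρV²/2) = [0.01607·66.04/0.1685 + 0.99]·(793.4·1.757²/2) = [6.299 + 0.99]·1225 = 8931 Pa.
Head loss h_f = ΔP/(ρg) = 8931/(793.4·9.81) = 1.147 m.

h_f ≈ 1.147 m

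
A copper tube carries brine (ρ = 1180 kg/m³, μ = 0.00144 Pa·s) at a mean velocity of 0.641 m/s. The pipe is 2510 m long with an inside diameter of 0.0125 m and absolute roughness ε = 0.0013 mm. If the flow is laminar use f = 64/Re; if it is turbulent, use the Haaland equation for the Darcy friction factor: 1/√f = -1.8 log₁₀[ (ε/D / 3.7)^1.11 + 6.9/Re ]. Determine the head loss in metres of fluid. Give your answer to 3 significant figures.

Reynolds number Re = ρVD/μ = 1180 · 0.641 · 0.0125 / 0.00144 = 6566.
Re > 4000 → turbulent. Relative roughness ε/D = 1.3e-06/0.0125 = 0.000104. Haaland: 1/√f = -1.8 log₁₀[(0.000104/3.7)^1.11 + 6.9/6566] = -1.8 log₁₀[8.88e-06 + 0.00105] = 5.355, so f = 0.03488.
Darcy-Weisbach: ΔP = f(L/D)(ρV²/2) = 0.03488·(2510/0.0125)·(1180·0.641²/2) = 0.03488·2.008e+05·242.4 = 1.698e+06 Pa.
Head loss h_f = ΔP/(ρg) = 1.698e+06/(1180·9.81) = 147 m.

h_f ≈ 147 m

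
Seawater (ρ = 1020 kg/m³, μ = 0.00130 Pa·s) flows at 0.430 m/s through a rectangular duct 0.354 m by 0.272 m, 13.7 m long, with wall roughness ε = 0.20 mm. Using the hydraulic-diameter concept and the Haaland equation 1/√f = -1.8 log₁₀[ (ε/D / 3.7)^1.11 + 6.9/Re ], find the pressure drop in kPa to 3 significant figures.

ΔP ≈ 0.0865 kPa

Hydraulic diameter D_h = 4A/P = 4·(0.354·0.272)/(2·(0.354+0.272)) = 0.3852/1.252 = 0.3076 m.
Re = ρVD_h/μ = 1020·0.43·0.3076/0.0013 = 1.038e+05.
ε/D_h = 0.0002/0.3076 = 0.00065; Haaland gives 1/√f = -1.8 log₁₀[6.79e-05+6.65e-05] = 6.969, so f = 0.02059.
ΔP = f(L/D_h)(ρV²/2) = 0.02059·13.7/0.3076·94.3 = 86.47 Pa.
ΔP = 0.0865 kPa.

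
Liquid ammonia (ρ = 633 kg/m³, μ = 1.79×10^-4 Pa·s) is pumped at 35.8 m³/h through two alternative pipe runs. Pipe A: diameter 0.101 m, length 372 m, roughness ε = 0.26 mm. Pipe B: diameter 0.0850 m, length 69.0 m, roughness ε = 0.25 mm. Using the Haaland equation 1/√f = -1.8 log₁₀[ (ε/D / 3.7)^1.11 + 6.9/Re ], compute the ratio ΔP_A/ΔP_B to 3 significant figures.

ΔP_A/ΔP_B ≈ 2.20

Pipe A: V = Q/A = 0.009944/0.008012 = 1.241 m/s; Re = 4.433e+05; ε/D = 0.00257; Haaland → f = 0.02543; ΔP_A = f(L/D)(ρV²/2) = 4.567e+04 Pa.
Pipe B: V = Q/A = 0.009944/0.005675 = 1.752 m/s; Re = 5.268e+05; ε/D = 0.00294; Haaland → f = 0.02631; ΔP_B = f(L/D)(ρV²/2) = 2.076e+04 Pa.
ΔP_A/ΔP_B = 4.567e+04/2.076e+04 = 2.20.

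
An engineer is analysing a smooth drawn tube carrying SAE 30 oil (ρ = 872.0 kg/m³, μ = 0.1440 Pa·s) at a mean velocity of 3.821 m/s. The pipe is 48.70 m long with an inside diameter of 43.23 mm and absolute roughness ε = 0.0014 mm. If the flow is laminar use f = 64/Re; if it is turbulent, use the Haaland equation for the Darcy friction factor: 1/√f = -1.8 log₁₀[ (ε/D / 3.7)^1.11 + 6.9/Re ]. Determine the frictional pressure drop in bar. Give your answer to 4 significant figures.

ΔP ≈ 4.588 bar

Reynolds number Re = ρVD/μ = 872 · 3.821 · 0.04323 / 0.144 = 1000.
Re < 2300 → laminar flow, so f = 64/Re = 64/1000 = 0.06398 (the turbulent correlation is not needed).
Darcy-Weisbach: ΔP = f(L/D)(ρV²/2) = 0.06398·(48.7/0.04323)·(872·3.821²/2) = 0.06398·1127·6366 = 4.588e+05 Pa.
ΔP = 4.588e+05 Pa = 4.588 bar.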